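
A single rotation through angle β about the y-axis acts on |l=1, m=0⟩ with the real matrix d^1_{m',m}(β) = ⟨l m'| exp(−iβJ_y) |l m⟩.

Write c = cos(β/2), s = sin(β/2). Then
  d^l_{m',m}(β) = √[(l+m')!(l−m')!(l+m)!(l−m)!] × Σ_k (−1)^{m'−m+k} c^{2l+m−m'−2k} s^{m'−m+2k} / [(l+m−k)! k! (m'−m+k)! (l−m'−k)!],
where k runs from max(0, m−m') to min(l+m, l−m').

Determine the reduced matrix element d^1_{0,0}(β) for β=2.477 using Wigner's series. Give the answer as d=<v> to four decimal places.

d^1_{0,0}(β=2.477) via Wigner's sum:
Half-angle: c=0.326215, s=0.945296. N=√(1·1·1·1)=1.000000
The bounds max(0,m−m')=0 and min(l+m,l−m')=1 give 2 terms
  k=0: (−1)^0·1.0000/(1)·0.3262^2·0.9453^0 = +0.106416
  k=1: (−1)^1·1.0000/(1)·0.3262^0·0.9453^2 = -0.893584
d^1_{0,0}(2.477) = +0.106416 -0.893584 = -0.787168

d=-0.7872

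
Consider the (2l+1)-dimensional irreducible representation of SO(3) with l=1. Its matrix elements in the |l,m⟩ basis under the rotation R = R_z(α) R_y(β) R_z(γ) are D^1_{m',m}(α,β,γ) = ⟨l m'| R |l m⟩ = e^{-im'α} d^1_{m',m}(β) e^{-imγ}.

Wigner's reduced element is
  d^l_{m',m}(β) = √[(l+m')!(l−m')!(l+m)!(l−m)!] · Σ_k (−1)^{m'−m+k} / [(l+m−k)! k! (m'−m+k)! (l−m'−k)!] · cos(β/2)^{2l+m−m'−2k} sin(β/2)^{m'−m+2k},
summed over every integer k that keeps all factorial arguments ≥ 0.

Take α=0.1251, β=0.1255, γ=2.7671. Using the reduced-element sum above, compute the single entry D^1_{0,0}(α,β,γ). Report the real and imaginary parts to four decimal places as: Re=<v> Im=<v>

Re=0.9921 Im=0.0000

First d^1_{0,0}(β=0.1255), then the phase factors e^{-i(0)α} and e^{-i(0)γ}:
c=cos(0.1255/2)=0.998032, s=sin(0.1255/2)=0.062709; N=√[1·1·1·1]=1.000000
The bounds max(0,m−m')=0 and min(l+m,l−m')=1 give 2 terms
  k=0: (−1)^0·1.0000/(1)·0.9980^2·0.0627^0 = +0.996068
  k=1: (−1)^1·1.0000/(1)·0.9980^0·0.0627^2 = -0.003932
d^1_{0,0}(0.1255) = +0.996068 -0.003932 = +0.992135
D = (+1.000000+0.000000i)·(+0.992135)·(+1.000000+0.000000i) = +0.992135+0.000000i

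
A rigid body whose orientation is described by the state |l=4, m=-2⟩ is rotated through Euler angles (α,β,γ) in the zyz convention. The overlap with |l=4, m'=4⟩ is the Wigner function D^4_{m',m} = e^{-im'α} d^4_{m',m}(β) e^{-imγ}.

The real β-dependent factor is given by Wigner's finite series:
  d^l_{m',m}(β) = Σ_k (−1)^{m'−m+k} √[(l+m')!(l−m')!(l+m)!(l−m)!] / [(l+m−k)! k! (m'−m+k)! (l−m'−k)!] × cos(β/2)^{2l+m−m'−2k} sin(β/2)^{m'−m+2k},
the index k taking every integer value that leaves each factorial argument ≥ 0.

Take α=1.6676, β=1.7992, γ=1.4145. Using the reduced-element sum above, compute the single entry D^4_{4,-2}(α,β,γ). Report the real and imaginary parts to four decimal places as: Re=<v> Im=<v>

Re=-0.3610 Im=0.3040

Split into d^4_{4,-2}(β=1.7992) × two z-phases.
With c≡cos(β/2)=0.621923 and s≡sin(β/2)=0.783078, N=[40320·1·2·720]^{1/2}=7619.763776
k∈{0} keeps every argument non-negative
  k=0: (−1)^6·7619.7638/(1440)·0.6219^2·0.7831^6 = +0.471936
d^4_{4,-2}(1.7992) = +0.471936
Phases: e^{-i·(4)·1.6676}=+0.925964-0.377611i, e^{-i·(-2)·1.4145}=-0.951539+0.307527i ⇒ D=-0.361015+0.303960i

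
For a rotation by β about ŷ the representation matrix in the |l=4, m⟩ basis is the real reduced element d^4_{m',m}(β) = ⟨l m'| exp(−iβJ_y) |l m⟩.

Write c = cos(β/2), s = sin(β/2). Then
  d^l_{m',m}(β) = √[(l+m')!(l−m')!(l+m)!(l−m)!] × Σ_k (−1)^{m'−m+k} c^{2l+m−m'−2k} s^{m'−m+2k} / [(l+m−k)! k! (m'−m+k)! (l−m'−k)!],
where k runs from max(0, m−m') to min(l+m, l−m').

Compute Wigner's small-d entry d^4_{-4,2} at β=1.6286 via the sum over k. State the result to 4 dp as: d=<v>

d^4_{-4,2}(β=1.6286) via Wigner's sum:
c=cos(1.6286/2)=0.686378, s=sin(1.6286/2)=0.727245; N=√[1·40320·720·2]=7619.763776
k: max(0,(2)−(-4))=6 … min(4+(2),4−(-4))=6
  k=6: (−1)^0·7619.7638/(1440)·0.6864^2·0.7272^6 = +0.368800
d^4_{-4,2}(1.6286) = +0.368800

d=0.3688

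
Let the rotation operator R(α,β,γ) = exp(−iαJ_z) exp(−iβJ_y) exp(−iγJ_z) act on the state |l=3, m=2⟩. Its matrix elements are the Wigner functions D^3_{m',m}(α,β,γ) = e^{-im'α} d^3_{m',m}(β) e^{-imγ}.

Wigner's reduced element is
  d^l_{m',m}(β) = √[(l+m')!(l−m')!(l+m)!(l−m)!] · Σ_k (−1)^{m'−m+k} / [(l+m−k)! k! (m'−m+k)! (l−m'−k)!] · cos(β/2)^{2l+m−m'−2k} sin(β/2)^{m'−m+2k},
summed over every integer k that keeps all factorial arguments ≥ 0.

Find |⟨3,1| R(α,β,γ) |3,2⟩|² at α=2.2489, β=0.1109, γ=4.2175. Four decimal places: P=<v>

First d^3_{1,2}(β=0.1109), then the phase factors e^{-i(1)α} and e^{-i(2)γ}:
c=cos(0.1109/2)=0.998463, s=sin(0.1109/2)=0.055422; N=√[24·2·120·1]=75.894664
Admissible k: 1..2 (factorial args all ≥0)
  k=1: (−1)^0·75.8947/(24)·0.9985^5·0.0554^1 = +0.173916
  k=2: (−1)^1·75.8947/(12)·0.9985^3·0.0554^3 = -0.001072
d^3_{1,2}(0.1109) = +0.173916 -0.001072 = +0.172844
|D^3_{1,2}|² = |d^3_{1,2}(β)|² = (+0.172844)² = 0.029875 (the z-rotation phases have unit modulus)

P=0.0299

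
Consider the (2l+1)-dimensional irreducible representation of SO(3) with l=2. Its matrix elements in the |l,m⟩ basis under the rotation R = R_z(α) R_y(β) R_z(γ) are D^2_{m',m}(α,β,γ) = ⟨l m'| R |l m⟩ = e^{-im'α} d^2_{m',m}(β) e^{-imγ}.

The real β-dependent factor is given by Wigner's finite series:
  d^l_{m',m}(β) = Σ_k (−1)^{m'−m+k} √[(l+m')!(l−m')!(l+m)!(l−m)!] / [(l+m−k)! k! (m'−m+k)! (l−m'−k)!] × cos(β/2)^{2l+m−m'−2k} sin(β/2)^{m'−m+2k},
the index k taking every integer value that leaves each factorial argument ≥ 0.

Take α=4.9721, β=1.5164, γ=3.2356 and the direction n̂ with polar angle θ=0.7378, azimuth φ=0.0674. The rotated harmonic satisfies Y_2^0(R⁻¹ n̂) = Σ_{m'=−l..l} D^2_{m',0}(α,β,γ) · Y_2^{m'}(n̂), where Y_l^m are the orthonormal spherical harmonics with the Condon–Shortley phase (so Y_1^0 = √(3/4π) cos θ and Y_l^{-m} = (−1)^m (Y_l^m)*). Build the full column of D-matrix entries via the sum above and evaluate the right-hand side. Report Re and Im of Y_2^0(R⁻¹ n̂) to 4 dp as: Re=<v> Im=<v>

Need the full column D^2_{m',0} for m'=−2..2 at α=4.9721, β=1.5164, γ=3.2356.
cos(β/2)=0.726075, sin(β/2)=0.687616
d^2_{-2,0}: single k=2 term ⇒ +0.610562;  D = -0.530033-0.303070i
d^2_{-1,0}: k∈[1..2] ⇒ +0.644712 -0.578222 = +0.066490;  D = +0.017075-0.064260i
d^2_{0,0}: k∈[0..2] ⇒ +0.277924 -0.997044 +0.223554 = -0.495566;  D = -0.495566+0.000000i
d^2_{1,0}: k∈[0..1] ⇒ -0.644712 +0.578222 = -0.066490;  D = -0.017075-0.064260i
d^2_{2,0}: single k=0 term ⇒ +0.610562;  D = -0.530033+0.303070i
Y_2^{m'}(θ=0.7378,φ=0.0674) and Σ D·Y over m':
  (-0.5300-0.3031i)·(+0.1732-0.0235i)  (+0.0171-0.0643i)·(+0.3837-0.0259i)  (-0.4956+0.0000i)·(+0.2027+0.0000i)  (-0.0171-0.0643i)·(-0.3837-0.0259i)  (-0.5300+0.3031i)·(+0.1732+0.0235i)
Y_2^0(R⁻¹ n̂) = -0.288494-0.000000i

Re=-0.2885 Im=0.0000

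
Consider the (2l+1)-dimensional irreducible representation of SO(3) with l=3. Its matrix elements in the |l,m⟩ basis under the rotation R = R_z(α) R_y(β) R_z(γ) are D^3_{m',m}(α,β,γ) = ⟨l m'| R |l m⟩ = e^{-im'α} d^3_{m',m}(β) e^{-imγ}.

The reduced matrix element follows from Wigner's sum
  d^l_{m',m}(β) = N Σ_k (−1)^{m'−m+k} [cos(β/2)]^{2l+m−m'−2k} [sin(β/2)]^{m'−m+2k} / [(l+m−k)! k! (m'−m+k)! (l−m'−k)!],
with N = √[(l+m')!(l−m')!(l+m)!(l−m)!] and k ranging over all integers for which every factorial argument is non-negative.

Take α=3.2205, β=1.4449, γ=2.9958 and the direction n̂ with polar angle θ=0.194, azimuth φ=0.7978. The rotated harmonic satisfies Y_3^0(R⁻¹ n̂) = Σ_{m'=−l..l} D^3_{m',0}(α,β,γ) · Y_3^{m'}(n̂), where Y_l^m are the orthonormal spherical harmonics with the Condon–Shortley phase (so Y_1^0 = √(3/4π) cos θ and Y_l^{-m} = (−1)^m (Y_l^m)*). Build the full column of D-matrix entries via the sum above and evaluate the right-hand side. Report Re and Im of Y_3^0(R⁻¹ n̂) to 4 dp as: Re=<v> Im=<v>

Re=0.0232 Im=0.0000

Need the full column D^3_{m',0} for m'=−3..3 at α=3.2205, β=1.4449, γ=2.9958.
cos(β/2)=0.750188, sin(β/2)=0.661225
d^3_{-3,0}: single k=3 term ⇒ +0.545849;  D = -0.530626-0.128011i
d^3_{-2,0}: k∈[2..3] ⇒ +0.758471 -0.589246 = +0.169225;  D = +0.167122+0.026595i
d^3_{-1,0}: k∈[1..3] ⇒ +0.544240 -1.268438 +0.328478 = -0.395721;  D = +0.394489+0.031193i
d^3_{0,0}: k∈[0..3] ⇒ +0.178246 -1.246295 +0.968231 -0.083578 = -0.183397;  D = -0.183397+0.000000i
d^3_{1,0}: k∈[0..2] ⇒ -0.544240 +1.268438 -0.328478 = +0.395721;  D = -0.394489+0.031193i
d^3_{2,0}: k∈[0..1] ⇒ +0.758471 -0.589246 = +0.169225;  D = +0.167122-0.026595i
d^3_{3,0}: single k=0 term ⇒ -0.545849;  D = +0.530626-0.128011i
Y_3^{m'}(θ=0.194,φ=0.7978) and Σ D·Y over m':
  (-0.5306-0.1280i)·(-0.0022-0.0020i)  (+0.1671+0.0266i)·(-0.0009-0.0373i)  (+0.3945+0.0312i)·(+0.1659-0.1701i)  (-0.1834+0.0000i)·(+0.6643+0.0000i)  (-0.3945+0.0312i)·(-0.1659-0.1701i)  (+0.1671-0.0266i)·(-0.0009+0.0373i)  (+0.5306-0.1280i)·(+0.0022-0.0020i)
Y_3^0(R⁻¹ n̂) = +0.023181-0.000000i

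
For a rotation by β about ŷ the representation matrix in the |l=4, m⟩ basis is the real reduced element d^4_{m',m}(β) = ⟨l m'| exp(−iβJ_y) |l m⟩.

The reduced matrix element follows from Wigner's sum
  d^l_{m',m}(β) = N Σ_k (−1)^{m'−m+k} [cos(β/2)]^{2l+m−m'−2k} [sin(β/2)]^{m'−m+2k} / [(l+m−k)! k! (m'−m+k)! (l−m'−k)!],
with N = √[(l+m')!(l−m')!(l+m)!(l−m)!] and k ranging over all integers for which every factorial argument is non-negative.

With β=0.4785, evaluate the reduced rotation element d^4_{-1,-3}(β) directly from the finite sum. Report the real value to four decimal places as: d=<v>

d=0.3376

d^4_{-1,-3}(β=0.4785) via Wigner's sum:
With c≡cos(β/2)=0.971516 and s≡sin(β/2)=0.236974, N=[6·120·1·5040]^{1/2}=1904.940944
The bounds max(0,m−m')=0 and min(l+m,l−m')=1 give 2 terms
  k=0: (−1)^2·1904.9409/(240)·0.9715^6·0.2370^2 = +0.374776
  k=1: (−1)^3·1904.9409/(144)·0.9715^4·0.2370^4 = -0.037164
d^4_{-1,-3}(0.4785) = +0.374776 -0.037164 = +0.337612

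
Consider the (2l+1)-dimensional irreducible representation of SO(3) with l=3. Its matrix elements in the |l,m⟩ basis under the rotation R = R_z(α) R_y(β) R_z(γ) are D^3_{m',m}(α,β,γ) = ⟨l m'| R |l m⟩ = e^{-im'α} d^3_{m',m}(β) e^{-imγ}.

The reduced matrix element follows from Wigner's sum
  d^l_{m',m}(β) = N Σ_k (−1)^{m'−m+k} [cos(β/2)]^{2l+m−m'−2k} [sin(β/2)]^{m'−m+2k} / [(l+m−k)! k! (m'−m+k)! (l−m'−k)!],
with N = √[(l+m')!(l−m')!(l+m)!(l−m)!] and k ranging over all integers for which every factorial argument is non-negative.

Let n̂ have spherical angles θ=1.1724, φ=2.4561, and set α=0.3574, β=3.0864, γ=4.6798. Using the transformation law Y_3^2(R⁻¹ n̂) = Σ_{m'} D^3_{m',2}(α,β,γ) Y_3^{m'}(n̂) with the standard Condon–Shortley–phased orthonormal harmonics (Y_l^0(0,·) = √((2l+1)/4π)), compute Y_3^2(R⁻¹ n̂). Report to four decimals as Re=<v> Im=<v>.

Re=-0.2040 Im=0.2845

Need the full column D^3_{m',2} for m'=−3..3 at α=0.3574, β=3.0864, γ=4.6798.
cos(β/2)=0.027593, sin(β/2)=0.999619
d^3_{-3,2}: single k=5 term ⇒ +0.067460;  D = -0.028331-0.061222i
d^3_{-2,2}: k∈[4..5] ⇒ +0.003801 -0.997718 = -0.993917;  D = +0.706604+0.698986i
d^3_{-1,2}: k∈[3..4] ⇒ +0.000133 -0.087090 = -0.086957;  D = +0.079308+0.035662i
d^3_{0,2}: k∈[2..3] ⇒ +0.000003 -0.004164 = -0.004161;  D = +0.004152+0.000271i
d^3_{1,2}: k∈[1..2] ⇒ +0.000000 -0.000133 = -0.000133;  D = +0.000127-0.000038i
d^3_{2,2}: k∈[0..1] ⇒ +0.000000 -0.000003 = -0.000003;  D = +0.000002-0.000002i
d^3_{3,2}: single k=0 term ⇒ -0.000000;  D = +0.000000-0.000000i
Y_3^{m'}(θ=1.1724,φ=2.4561) and Σ D·Y over m':
  (-0.0283-0.0612i)·(+0.1525-0.2889i)  (+0.7066+0.6990i)·(+0.0668+0.3301i)  (+0.0793+0.0357i)·(+0.0571+0.0467i)  (+0.0042+0.0003i)·(-0.3254+0.0000i)  (+0.0001-0.0000i)·(-0.0571+0.0467i)  (+0.0000-0.0000i)·(+0.0668-0.3301i)  (+0.0000-0.0000i)·(-0.1525-0.2889i)
Y_3^2(R⁻¹ n̂) = -0.204002+0.284482i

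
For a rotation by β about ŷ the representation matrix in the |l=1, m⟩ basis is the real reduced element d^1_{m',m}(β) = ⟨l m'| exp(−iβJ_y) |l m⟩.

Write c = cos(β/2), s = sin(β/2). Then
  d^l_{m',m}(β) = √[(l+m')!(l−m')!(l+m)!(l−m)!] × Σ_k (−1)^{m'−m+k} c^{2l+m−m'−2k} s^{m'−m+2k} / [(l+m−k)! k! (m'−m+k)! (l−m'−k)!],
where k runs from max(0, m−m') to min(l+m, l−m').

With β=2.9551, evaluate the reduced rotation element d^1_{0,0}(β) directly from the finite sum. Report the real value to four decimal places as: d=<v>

d=-0.9827

d^1_{0,0}(β=2.9551) via Wigner's sum:
Half-angle: c=0.093111, s=0.995656. N=√(1·1·1·1)=1.000000
Admissible k: 0..1 (factorial args all ≥0)
  k=0: (−1)^0·1.0000/(1)·0.0931^2·0.9957^0 = +0.008670
  k=1: (−1)^1·1.0000/(1)·0.0931^0·0.9957^2 = -0.991330
d^1_{0,0}(2.9551) = +0.008670 -0.991330 = -0.982661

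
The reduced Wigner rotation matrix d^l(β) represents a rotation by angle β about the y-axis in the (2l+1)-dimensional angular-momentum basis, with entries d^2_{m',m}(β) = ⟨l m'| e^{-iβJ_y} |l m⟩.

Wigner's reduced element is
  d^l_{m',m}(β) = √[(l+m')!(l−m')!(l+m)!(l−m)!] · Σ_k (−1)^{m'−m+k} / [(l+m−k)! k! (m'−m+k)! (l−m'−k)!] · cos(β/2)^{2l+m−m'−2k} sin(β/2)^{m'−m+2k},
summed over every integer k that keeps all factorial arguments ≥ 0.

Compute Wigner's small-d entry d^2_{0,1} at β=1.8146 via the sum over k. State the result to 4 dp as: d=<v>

d^2_{0,1}(β=1.8146) via Wigner's sum:
Half-angle: c=0.615875, s=0.787844. N=√(2·2·6·1)=4.898979
k: max(0,(1)−(0))=1 … min(2+(1),2−(0))=2
  k=1: (−1)^0·4.8990/(2)·0.6159^3·0.7878^1 = +0.450810
  k=2: (−1)^1·4.8990/(2)·0.6159^1·0.7878^3 = -0.737715
d^2_{0,1}(1.8146) = +0.450810 -0.737715 = -0.286905

d=-0.2869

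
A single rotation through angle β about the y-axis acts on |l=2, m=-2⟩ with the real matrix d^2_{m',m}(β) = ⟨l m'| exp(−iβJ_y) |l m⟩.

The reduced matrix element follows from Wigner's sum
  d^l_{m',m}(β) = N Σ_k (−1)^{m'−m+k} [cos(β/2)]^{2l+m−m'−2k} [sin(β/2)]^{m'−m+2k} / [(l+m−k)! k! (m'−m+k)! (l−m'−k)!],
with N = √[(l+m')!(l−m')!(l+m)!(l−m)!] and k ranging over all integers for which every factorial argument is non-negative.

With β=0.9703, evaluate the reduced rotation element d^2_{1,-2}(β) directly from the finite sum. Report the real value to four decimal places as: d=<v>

d=-0.1794

d^2_{1,-2}(β=0.9703) via Wigner's sum:
Half-angle: c=0.884605, s=0.466341. N=√(6·1·1·24)=12.000000
The bounds max(0,m−m')=0 and min(l+m,l−m')=0 give 1 term
  k=0: (−1)^3·12.0000/(6)·0.8846^1·0.4663^3 = -0.179428
d^2_{1,-2}(0.9703) = -0.179428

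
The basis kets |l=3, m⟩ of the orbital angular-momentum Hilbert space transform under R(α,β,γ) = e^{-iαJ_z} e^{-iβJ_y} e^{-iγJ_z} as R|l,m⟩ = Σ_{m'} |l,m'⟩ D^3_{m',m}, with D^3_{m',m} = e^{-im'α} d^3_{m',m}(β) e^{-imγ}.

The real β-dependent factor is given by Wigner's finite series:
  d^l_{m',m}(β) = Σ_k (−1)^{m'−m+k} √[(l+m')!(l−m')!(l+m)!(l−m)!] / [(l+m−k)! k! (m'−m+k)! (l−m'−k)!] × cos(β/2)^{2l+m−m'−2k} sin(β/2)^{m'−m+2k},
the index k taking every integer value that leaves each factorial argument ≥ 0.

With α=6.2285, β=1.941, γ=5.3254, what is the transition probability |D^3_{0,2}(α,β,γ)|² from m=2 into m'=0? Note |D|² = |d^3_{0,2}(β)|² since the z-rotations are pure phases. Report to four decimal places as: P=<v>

P=0.1854

D^3_{0,2}(6.2285,1.941,5.3254) = e^{-i·0·6.2285}·d^3_{0,2}(1.941)·e^{-i·2·5.3254}. Compute d first:
Half-angle: c=0.564887, s=0.825168. N=√(6·6·120·1)=65.726707
k∈{2,3} keeps every argument non-negative
  k=2: (−1)^0·65.7267/(12)·0.5649^4·0.8252^2 = +0.379745
  k=3: (−1)^1·65.7267/(12)·0.5649^2·0.8252^4 = -0.810315
d^3_{0,2}(1.941) = +0.379745 -0.810315 = -0.430570
|D^3_{0,2}|² = |d^3_{0,2}(β)|² = (-0.430570)² = 0.185391 (the z-rotation phases have unit modulus)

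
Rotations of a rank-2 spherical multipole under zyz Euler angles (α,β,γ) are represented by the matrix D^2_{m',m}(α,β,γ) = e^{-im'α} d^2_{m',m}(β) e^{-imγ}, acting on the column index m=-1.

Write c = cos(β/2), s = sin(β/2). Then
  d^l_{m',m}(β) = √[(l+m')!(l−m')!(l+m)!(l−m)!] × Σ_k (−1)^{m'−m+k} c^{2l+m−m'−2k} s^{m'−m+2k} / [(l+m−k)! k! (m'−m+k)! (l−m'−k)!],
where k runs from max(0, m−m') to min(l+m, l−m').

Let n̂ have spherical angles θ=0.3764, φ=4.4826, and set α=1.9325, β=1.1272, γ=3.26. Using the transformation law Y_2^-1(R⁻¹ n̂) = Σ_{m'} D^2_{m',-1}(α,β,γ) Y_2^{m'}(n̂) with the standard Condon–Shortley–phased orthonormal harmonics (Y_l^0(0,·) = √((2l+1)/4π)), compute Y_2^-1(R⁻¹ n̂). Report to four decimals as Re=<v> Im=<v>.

Need the full column D^2_{m',-1} for m'=−2..2 at α=1.9325, β=1.1272, γ=3.26.
cos(β/2)=0.845337, sin(β/2)=0.534233
d^2_{-2,-1}: single k=1 term ⇒ +0.645432;  D = +0.429929+0.481398i
d^2_{-1,-1}: k∈[0..1] ⇒ +0.510646 -0.611847 = -0.101200;  D = -0.046742+0.089759i
d^2_{0,-1}: k∈[0..1] ⇒ -0.790490 +0.315717 = -0.474773;  D = +0.471449+0.056085i
d^2_{1,-1}: k∈[0..1] ⇒ +0.611847 -0.081456 = +0.530391;  D = +0.127773+0.514770i
d^2_{2,-1}: single k=0 term ⇒ -0.257782;  D = -0.212026+0.146616i
Y_2^{m'}(θ=0.3764,φ=4.4826) and Σ D·Y over m':
  (+0.4299+0.4814i)·(-0.0468-0.0231i)  (-0.0467+0.0898i)·(-0.0602+0.2571i)  (+0.4714+0.0561i)·(+0.5029+0.0000i)  (+0.1278+0.5148i)·(+0.0602+0.2571i)  (-0.2120+0.1466i)·(-0.0468+0.0231i)
Y_2^-1(R⁻¹ n̂) = +0.089714+0.030374i

Re=0.0897 Im=0.0304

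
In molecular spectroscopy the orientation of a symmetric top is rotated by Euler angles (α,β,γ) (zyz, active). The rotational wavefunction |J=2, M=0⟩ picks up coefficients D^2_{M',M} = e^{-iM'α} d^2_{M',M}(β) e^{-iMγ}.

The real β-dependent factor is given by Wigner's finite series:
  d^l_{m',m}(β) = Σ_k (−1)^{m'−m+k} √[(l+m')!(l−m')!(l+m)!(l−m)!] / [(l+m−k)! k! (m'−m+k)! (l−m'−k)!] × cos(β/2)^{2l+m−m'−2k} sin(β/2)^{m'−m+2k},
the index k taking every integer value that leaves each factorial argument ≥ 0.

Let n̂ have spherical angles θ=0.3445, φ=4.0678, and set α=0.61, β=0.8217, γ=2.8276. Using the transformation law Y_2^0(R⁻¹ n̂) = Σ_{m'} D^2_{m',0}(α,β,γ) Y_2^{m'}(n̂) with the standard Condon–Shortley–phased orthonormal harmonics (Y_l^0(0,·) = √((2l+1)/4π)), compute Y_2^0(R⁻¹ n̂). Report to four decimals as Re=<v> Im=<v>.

Re=-0.1595 Im=0.0000

Need the full column D^2_{m',0} for m'=−2..2 at α=0.61, β=0.8217, γ=2.8276.
cos(β/2)=0.916782, sin(β/2)=0.399389
d^2_{-2,0}: single k=2 term ⇒ +0.328397;  D = +0.112852+0.308397i
d^2_{-1,0}: k∈[1..2] ⇒ +0.753823 -0.143064 = +0.610759;  D = +0.500608+0.349884i
d^2_{0,0}: k∈[0..2] ⇒ +0.706421 -0.536270 +0.025444 = +0.195595;  D = +0.195595+0.000000i
d^2_{1,0}: k∈[0..1] ⇒ -0.753823 +0.143064 = -0.610759;  D = -0.500608+0.349884i
d^2_{2,0}: single k=0 term ⇒ +0.328397;  D = +0.112852-0.308397i
Y_2^{m'}(θ=0.3445,φ=4.0678) and Σ D·Y over m':
  (+0.1129+0.3084i)·(-0.0122-0.0423i)  (+0.5006+0.3499i)·(-0.1476+0.1963i)  (+0.1956+0.0000i)·(+0.5229+0.0000i)  (-0.5006+0.3499i)·(+0.1476+0.1963i)  (+0.1129-0.3084i)·(-0.0122+0.0423i)
Y_2^0(R⁻¹ n̂) = -0.159498-0.000000i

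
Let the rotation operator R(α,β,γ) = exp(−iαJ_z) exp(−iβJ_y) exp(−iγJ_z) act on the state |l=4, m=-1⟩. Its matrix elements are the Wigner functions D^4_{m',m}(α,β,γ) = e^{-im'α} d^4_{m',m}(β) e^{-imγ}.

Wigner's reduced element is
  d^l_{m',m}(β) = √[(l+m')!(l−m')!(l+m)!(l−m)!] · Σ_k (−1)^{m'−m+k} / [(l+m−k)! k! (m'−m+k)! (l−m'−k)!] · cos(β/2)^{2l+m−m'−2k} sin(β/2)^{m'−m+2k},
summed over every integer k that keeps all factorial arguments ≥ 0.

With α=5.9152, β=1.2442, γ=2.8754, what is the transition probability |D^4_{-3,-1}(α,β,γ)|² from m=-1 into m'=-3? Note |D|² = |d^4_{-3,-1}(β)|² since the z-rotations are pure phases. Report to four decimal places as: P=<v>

D^4_{-3,-1}(5.9152,1.2442,2.8754) = e^{-i·-3·5.9152}·d^4_{-3,-1}(1.2442)·e^{-i·-1·2.8754}. Compute d first:
Half-angle: c=0.812656, s=0.582743. N=√(1·5040·6·120)=1904.940944
The bounds max(0,m−m')=2 and min(l+m,l−m')=3 give 2 terms
  k=2: (−1)^0·1904.9409/(240)·0.8127^6·0.5827^2 = +0.776366
  k=3: (−1)^1·1904.9409/(144)·0.8127^4·0.5827^4 = -0.665358
d^4_{-3,-1}(1.2442) = +0.776366 -0.665358 = +0.111008
|D^4_{-3,-1}|² = |d^4_{-3,-1}(β)|² = (+0.111008)² = 0.012323 (the z-rotation phases have unit modulus)

P=0.0123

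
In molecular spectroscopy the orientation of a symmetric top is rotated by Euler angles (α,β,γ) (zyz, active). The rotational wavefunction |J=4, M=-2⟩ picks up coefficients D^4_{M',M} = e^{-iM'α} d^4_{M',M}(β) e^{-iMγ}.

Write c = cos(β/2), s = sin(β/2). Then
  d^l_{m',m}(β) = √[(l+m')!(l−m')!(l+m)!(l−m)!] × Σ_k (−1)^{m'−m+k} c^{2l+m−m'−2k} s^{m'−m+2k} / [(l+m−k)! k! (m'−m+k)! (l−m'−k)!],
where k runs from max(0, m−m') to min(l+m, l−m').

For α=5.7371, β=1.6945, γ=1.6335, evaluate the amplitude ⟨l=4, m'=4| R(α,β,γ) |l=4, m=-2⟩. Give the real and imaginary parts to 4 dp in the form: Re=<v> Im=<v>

Re=0.2768 Im=-0.3038

Split into d^4_{4,-2}(β=1.6945) × two z-phases.
With c≡cos(β/2)=0.662047 and s≡sin(β/2)=0.749463, N=[40320·1·2·720]^{1/2}=7619.763776
The bounds max(0,m−m')=0 and min(l+m,l−m')=0 give 1 term
  k=0: (−1)^6·7619.7638/(1440)·0.6620^2·0.7495^6 = +0.411013
d^4_{4,-2}(1.6945) = +0.411013
D = (-0.575769+0.817612i)·(+0.411013)·(-0.992147-0.125079i) = +0.276823-0.303811i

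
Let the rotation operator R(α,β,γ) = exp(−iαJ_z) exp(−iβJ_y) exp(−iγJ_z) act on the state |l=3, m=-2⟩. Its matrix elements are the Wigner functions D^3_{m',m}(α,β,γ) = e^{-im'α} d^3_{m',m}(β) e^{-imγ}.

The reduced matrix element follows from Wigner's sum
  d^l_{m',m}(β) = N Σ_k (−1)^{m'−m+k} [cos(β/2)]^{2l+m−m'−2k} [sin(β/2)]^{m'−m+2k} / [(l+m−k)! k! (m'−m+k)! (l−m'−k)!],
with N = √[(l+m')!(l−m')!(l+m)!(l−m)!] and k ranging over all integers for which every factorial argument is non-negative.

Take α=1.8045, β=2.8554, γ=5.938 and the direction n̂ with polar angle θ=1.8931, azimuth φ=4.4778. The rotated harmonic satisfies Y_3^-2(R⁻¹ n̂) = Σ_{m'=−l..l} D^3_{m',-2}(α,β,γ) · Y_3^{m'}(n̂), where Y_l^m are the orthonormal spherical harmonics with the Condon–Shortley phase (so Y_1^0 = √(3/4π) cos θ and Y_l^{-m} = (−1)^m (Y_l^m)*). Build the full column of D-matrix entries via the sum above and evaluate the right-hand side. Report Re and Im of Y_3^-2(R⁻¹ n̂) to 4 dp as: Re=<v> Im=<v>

Need the full column D^3_{m',-2} for m'=−3..3 at α=1.8045, β=2.8554, γ=5.938.
cos(β/2)=0.142608, sin(β/2)=0.989779
d^3_{-3,-2}: single k=1 term ⇒ +0.000143;  D = +0.000002-0.000143i
d^3_{-2,-2}: k∈[0..1] ⇒ +0.000008 -0.002026 = -0.002018;  D = +0.001968-0.000446i
d^3_{-1,-2}: k∈[0..1] ⇒ -0.000185 +0.017786 = +0.017601;  D = +0.007762+0.015798i
d^3_{0,-2}: k∈[0..1] ⇒ +0.002219 -0.106907 = -0.104687;  D = -0.080715+0.066667i
d^3_{1,-2}: k∈[0..1] ⇒ -0.017786 +0.428388 = +0.410601;  D = -0.327686-0.247418i
d^3_{2,-2}: k∈[0..1] ⇒ +0.097592 -0.940221 = -0.842629;  D = +0.338211-0.771775i
d^3_{3,-2}: single k=0 term ⇒ -0.331828;  D = -0.326507-0.059183i
Y_3^{m'}(θ=1.8931,φ=4.4778) and Σ D·Y over m':
  (+0.0000-0.0001i)·(+0.2304-0.2714i)  (+0.0020-0.0004i)·(+0.2598+0.1317i)  (+0.0078+0.0158i)·(+0.0355-0.1486i)  (-0.0807+0.0667i)·(+0.2953+0.0000i)  (-0.3277-0.2474i)·(-0.0355-0.1486i)  (+0.3382-0.7718i)·(+0.2598-0.1317i)  (-0.3265-0.0592i)·(-0.2304-0.2714i)
Y_3^-2(R⁻¹ n̂) = -0.000423-0.066077i

Re=-0.0004 Im=-0.0661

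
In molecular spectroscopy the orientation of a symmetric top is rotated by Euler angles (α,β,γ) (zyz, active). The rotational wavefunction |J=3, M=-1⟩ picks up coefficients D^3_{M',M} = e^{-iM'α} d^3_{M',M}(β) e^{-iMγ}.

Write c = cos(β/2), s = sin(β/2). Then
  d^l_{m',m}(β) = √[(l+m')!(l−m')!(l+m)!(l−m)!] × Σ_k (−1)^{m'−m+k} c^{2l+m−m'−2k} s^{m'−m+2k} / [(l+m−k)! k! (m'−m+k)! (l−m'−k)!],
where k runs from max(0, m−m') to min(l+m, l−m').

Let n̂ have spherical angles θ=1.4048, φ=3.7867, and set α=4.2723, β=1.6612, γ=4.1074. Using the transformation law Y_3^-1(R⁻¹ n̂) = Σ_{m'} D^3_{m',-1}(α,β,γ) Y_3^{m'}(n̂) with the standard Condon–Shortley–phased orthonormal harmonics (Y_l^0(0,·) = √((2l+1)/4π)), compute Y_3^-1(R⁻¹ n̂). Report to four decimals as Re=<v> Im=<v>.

Re=0.4419 Im=-0.0527

Need the full column D^3_{m',-1} for m'=−3..3 at α=4.2723, β=1.6612, γ=4.1074.
cos(β/2)=0.674433, sin(β/2)=0.738336
d^3_{-3,-1}: single k=2 term ⇒ +0.436826;  D = -0.151615-0.409671i
d^3_{-2,-1}: k∈[1..2] ⇒ +0.325798 -0.780924 = -0.455126;  D = -0.453459-0.038925i
d^3_{-1,-1}: k∈[0..2] ⇒ +0.094109 -0.902305 +0.811046 = +0.002850;  D = -0.001430+0.002465i
d^3_{0,-1}: k∈[0..2] ⇒ -0.356893 +1.283189 -0.512625 = +0.413670;  D = -0.235276-0.340247i
d^3_{1,-1}: k∈[0..2] ⇒ +0.676729 -1.081394 +0.162004 = -0.242662;  D = -0.239370+0.039834i
d^3_{2,-1}: k∈[0..1] ⇒ -0.780924 +0.467961 = -0.312963;  D = +0.085041-0.301187i
d^3_{3,-1}: single k=0 term ⇒ +0.523528;  D = -0.395217-0.343344i
Y_3^{m'}(θ=1.4048,φ=3.7867) and Σ D·Y over m':
  (-0.1516-0.4097i)·(+0.1427+0.3740i)  (-0.4535-0.0389i)·(+0.0455-0.1578i)  (-0.0014+0.0025i)·(+0.2199-0.1655i)  (-0.2353-0.3402i)·(-0.1766+0.0000i)  (-0.2394+0.0398i)·(-0.2199-0.1655i)  (+0.0850-0.3012i)·(+0.0455+0.1578i)  (-0.3952-0.3433i)·(-0.1427+0.3740i)
Y_3^-1(R⁻¹ n̂) = +0.441859-0.052723i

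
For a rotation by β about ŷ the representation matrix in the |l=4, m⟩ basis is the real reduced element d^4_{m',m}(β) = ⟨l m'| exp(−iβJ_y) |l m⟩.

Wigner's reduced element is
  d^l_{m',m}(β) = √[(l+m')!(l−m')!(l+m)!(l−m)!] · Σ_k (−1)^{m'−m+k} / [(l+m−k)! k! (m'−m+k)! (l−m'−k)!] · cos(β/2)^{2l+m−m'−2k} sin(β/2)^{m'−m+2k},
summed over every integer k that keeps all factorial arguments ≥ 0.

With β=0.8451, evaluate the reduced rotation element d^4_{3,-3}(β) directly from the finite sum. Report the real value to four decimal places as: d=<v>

d^4_{3,-3}(β=0.8451) via Wigner's sum:
Half-angle: c=0.912046, s=0.410088. N=√(5040·1·1·5040)=5040.000000
The bounds max(0,m−m')=0 and min(l+m,l−m')=1 give 2 terms
  k=0: (−1)^6·5040.0000/(720)·0.9120^2·0.4101^6 = +0.027694
  k=1: (−1)^7·5040.0000/(5040)·0.9120^0·0.4101^8 = -0.000800
d^4_{3,-3}(0.8451) = +0.027694 -0.000800 = +0.026894

d=0.0269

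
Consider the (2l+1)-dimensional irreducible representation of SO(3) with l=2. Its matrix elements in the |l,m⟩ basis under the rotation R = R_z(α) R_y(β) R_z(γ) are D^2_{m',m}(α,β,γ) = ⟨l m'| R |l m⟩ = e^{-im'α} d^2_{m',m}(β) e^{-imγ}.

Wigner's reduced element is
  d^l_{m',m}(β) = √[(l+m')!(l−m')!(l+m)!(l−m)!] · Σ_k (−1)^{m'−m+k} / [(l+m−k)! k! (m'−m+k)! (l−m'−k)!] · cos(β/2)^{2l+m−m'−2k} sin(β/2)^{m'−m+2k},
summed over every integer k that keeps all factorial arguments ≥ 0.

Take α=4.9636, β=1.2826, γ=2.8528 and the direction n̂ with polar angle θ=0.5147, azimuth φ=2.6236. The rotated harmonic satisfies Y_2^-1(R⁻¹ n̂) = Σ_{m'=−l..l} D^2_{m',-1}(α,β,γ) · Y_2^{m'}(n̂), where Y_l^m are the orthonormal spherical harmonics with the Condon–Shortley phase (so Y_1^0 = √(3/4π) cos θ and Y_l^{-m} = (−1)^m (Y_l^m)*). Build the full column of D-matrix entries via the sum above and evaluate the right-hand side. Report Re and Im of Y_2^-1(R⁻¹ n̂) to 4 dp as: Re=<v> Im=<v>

Need the full column D^2_{m',-1} for m'=−2..2 at α=4.9636, β=1.2826, γ=2.8528.
cos(β/2)=0.801319, sin(β/2)=0.598238
d^2_{-2,-1}: single k=1 term ⇒ +0.615630;  D = +0.601635+0.130519i
d^2_{-1,-1}: k∈[0..1] ⇒ +0.412307 -0.689413 = -0.277105;  D = -0.010412-0.276910i
d^2_{0,-1}: k∈[0..1] ⇒ -0.753989 +0.420245 = -0.333745;  D = +0.319924-0.095049i
d^2_{1,-1}: k∈[0..1] ⇒ +0.689413 -0.128084 = +0.561329;  D = -0.288601-0.481455i
d^2_{2,-1}: single k=0 term ⇒ -0.343128;  D = -0.241213+0.244035i
Y_2^{m'}(θ=0.5147,φ=2.6236) and Σ D·Y over m':
  (+0.6016+0.1305i)·(+0.0477+0.0805i)  (-0.0104-0.2769i)·(-0.2876-0.1639i)  (+0.3199-0.0950i)·(+0.4015+0.0000i)  (-0.2886-0.4815i)·(+0.2876-0.1639i)  (-0.2412+0.2440i)·(+0.0477-0.0805i)
Y_2^-1(R⁻¹ n̂) = -0.049525+0.037770i

Re=-0.0495 Im=0.0378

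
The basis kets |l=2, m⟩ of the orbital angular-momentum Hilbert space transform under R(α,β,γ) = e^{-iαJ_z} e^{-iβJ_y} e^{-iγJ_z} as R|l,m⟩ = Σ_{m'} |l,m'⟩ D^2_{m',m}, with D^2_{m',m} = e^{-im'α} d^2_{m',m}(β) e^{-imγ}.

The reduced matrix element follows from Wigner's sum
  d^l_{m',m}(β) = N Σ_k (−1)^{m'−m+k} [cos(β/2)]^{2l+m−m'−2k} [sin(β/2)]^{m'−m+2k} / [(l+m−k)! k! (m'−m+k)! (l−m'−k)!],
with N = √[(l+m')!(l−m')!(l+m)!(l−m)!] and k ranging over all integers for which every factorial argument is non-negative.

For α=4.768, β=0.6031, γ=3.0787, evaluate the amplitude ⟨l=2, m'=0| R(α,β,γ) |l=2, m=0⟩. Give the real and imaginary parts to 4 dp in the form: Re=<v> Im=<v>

D^2_{0,0}(4.768,0.6031,3.0787) = e^{-i·0·4.768}·d^2_{0,0}(0.6031)·e^{-i·0·3.0787}. Compute d first:
c=cos(0.6031/2)=0.954877, s=sin(0.6031/2)=0.297001; N=√[2·2·2·2]=4.000000
The bounds max(0,m−m')=0 and min(l+m,l−m')=2 give 3 terms
  k=0: (−1)^0·4.0000/(4)·0.9549^4·0.2970^0 = +0.831362
  k=1: (−1)^1·4.0000/(1)·0.9549^2·0.2970^2 = -0.321714
  k=2: (−1)^2·4.0000/(4)·0.9549^0·0.2970^4 = +0.007781
d^2_{0,0}(0.6031) = +0.831362 -0.321714 +0.007781 = +0.517429
D = (+1.000000+0.000000i)·(+0.517429)·(+1.000000+0.000000i) = +0.517429+0.000000i

Re=0.5174 Im=0.0000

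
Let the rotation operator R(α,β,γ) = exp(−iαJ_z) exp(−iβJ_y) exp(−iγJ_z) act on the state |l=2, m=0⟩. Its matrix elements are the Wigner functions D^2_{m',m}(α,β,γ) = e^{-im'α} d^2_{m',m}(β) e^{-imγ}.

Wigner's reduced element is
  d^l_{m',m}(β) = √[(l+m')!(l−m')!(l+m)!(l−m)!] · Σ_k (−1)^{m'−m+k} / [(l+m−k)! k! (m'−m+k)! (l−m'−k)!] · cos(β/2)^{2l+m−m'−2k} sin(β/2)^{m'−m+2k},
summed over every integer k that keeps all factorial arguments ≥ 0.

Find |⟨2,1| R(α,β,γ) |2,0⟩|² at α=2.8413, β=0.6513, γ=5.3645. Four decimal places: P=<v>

P=0.3487

D^2_{1,0}(2.8413,0.6513,5.3645) = e^{-i·1·2.8413}·d^2_{1,0}(0.6513)·e^{-i·0·5.3645}. Compute d first:
c=cos(0.6513/2)=0.947443, s=sin(0.6513/2)=0.319925; N=√[6·1·2·2]=4.898979
k∈{0,1} keeps every argument non-negative
  k=0: (−1)^1·4.8990/(2)·0.9474^3·0.3199^1 = -0.666473
  k=1: (−1)^2·4.8990/(2)·0.9474^1·0.3199^3 = +0.075993
d^2_{1,0}(0.6513) = -0.666473 +0.075993 = -0.590480
|D^2_{1,0}|² = |d^2_{1,0}(β)|² = (-0.590480)² = 0.348667 (the z-rotation phases have unit modulus)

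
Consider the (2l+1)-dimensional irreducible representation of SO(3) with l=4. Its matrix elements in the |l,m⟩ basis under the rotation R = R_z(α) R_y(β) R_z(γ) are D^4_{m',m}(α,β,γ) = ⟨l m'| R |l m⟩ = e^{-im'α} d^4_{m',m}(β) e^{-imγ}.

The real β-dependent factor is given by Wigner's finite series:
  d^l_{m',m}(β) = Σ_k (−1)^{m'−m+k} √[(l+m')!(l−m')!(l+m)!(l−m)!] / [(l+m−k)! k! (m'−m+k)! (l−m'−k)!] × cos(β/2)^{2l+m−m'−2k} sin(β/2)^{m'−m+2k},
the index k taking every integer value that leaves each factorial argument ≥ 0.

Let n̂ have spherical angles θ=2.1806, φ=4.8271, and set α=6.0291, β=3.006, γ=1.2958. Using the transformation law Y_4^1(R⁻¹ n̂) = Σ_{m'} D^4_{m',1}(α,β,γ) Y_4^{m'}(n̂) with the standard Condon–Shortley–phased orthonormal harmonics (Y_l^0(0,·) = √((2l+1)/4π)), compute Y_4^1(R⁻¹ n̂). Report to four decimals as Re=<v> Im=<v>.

Need the full column D^4_{m',1} for m'=−4..4 at α=6.0291, β=3.006, γ=1.2958.
cos(β/2)=0.067744, sin(β/2)=0.997703
d^4_{-4,1}: single k=5 term ⇒ +0.002300;  D = -0.001553-0.001696i
d^4_{-3,1}: k∈[4..5] ⇒ +0.000276 -0.035927 = -0.035651;  D = +0.016692+0.031502i
d^4_{-2,1}: k∈[3..5] ⇒ +0.000020 -0.006520 +0.282825 = +0.276325;  D = -0.063850-0.268847i
d^4_{-1,1}: k∈[2..5] ⇒ +0.000001 -0.000626 +0.067896 -0.981769 = -0.914498;  D = -0.019122+0.914298i
d^4_{0,1}: k∈[1..4] ⇒ +0.000000 -0.000038 +0.008247 -0.298124 = -0.289915;  D = -0.078724+0.279022i
d^4_{1,1}: k∈[0..3] ⇒ +0.000000 -0.000001 +0.000626 -0.045264 = -0.044639;  D = -0.022531+0.038536i
d^4_{2,1}: k∈[0..2] ⇒ -0.000000 +0.000030 -0.004347 = -0.004316;  D = -0.003045+0.003059i
d^4_{3,1}: k∈[0..1] ⇒ +0.000001 -0.000276 = -0.000275;  D = -0.000237+0.000140i
d^4_{4,1}: single k=0 term ⇒ -0.000011;  D = -0.000010+0.000003i
Y_4^{m'}(θ=2.1806,φ=4.8271) and Σ D·Y over m':
  (-0.0016-0.0017i)·(+0.1792-0.0885i)  (+0.0167+0.0315i)·(+0.1332+0.3717i)  (-0.0638-0.2688i)·(-0.2837+0.0663i)  (-0.0191+0.9143i)·(+0.0179+0.1553i)  (-0.0787+0.2790i)·(-0.3252+0.0000i)  (-0.0225+0.0385i)·(-0.0179+0.1553i)  (-0.0030+0.0031i)·(-0.2837-0.0663i)  (-0.0002+0.0001i)·(-0.1332+0.3717i)  (-0.0000+0.0000i)·(+0.1792+0.0885i)
Y_4^1(R⁻¹ n̂) = -0.095299-0.000041i

Re=-0.0953 Im=0.0000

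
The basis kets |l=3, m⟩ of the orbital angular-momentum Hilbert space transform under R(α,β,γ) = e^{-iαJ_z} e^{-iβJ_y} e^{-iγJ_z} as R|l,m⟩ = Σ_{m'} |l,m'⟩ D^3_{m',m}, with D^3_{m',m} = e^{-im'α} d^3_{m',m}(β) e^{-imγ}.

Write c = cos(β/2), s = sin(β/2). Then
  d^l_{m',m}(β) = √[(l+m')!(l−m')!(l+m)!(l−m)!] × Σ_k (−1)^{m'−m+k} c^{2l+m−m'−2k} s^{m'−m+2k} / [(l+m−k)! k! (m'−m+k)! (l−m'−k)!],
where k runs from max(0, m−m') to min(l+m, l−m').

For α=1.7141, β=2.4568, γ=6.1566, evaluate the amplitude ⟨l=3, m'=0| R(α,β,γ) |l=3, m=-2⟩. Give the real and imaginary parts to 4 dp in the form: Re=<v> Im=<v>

Re=-0.4108 Im=0.1063

D^3_{0,-2}(1.7141,2.4568,6.1566) = e^{-i·0·1.7141}·d^3_{0,-2}(2.4568)·e^{-i·-2·6.1566}. Compute d first:
With c≡cos(β/2)=0.335745 and s≡sin(β/2)=0.941953, N=[6·6·1·120]^{1/2}=65.726707
Admissible k: 0..1 (factorial args all ≥0)
  k=0: (−1)^2·65.7267/(12)·0.3357^4·0.9420^2 = +0.061753
  k=1: (−1)^3·65.7267/(12)·0.3357^2·0.9420^4 = -0.486068
d^3_{0,-2}(2.4568) = +0.061753 -0.486068 = -0.424315
Phases: e^{-i·(0)·1.7141}=+1.000000+0.000000i, e^{-i·(-2)·6.1566}=+0.968123-0.250475i ⇒ D=-0.410789+0.106280i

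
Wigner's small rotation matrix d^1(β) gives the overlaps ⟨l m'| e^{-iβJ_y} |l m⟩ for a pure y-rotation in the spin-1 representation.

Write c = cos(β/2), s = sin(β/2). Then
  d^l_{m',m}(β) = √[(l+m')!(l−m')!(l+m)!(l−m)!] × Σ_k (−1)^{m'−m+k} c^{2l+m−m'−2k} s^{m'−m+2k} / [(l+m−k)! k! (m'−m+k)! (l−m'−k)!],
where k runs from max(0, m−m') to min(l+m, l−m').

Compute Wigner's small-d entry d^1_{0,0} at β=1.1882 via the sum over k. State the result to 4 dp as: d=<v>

d=0.3733

d^1_{0,0}(β=1.1882) via Wigner's sum:
c=cos(1.1882/2)=0.828653, s=sin(1.1882/2)=0.559763; N=√[1·1·1·1]=1.000000
Admissible k: 0..1 (factorial args all ≥0)
  k=0: (−1)^0·1.0000/(1)·0.8287^2·0.5598^0 = +0.686665
  k=1: (−1)^1·1.0000/(1)·0.8287^0·0.5598^2 = -0.313335
d^1_{0,0}(1.1882) = +0.686665 -0.313335 = +0.373330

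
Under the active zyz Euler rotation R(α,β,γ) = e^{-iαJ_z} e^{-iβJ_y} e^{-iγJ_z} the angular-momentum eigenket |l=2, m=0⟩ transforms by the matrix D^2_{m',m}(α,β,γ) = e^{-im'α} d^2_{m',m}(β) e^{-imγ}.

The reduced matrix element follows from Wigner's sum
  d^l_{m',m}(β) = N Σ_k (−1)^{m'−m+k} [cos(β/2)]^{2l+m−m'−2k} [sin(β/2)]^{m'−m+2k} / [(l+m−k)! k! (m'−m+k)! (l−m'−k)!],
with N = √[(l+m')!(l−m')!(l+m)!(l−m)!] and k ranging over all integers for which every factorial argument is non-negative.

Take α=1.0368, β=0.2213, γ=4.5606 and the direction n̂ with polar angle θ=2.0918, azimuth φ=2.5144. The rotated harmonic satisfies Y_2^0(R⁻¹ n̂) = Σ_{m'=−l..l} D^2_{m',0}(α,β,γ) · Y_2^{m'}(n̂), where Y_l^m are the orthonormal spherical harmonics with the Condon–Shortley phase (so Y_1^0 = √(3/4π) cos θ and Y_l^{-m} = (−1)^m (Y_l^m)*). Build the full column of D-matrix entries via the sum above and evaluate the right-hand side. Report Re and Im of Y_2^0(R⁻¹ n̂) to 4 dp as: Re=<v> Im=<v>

Re=-0.1082 Im=0.0000

Need the full column D^2_{m',0} for m'=−2..2 at α=1.0368, β=0.2213, γ=4.5606.
cos(β/2)=0.993885, sin(β/2)=0.110424
d^2_{-2,0}: single k=2 term ⇒ +0.029504;  D = -0.014217+0.025852i
d^2_{-1,0}: k∈[1..2] ⇒ +0.265551 -0.003278 = +0.262273;  D = +0.133491+0.225760i
d^2_{0,0}: k∈[0..2] ⇒ +0.975762 -0.048179 +0.000149 = +0.927731;  D = +0.927731+0.000000i
d^2_{1,0}: k∈[0..1] ⇒ -0.265551 +0.003278 = -0.262273;  D = -0.133491+0.225760i
d^2_{2,0}: single k=0 term ⇒ +0.029504;  D = -0.014217-0.025852i
Y_2^{m'}(θ=2.0918,φ=2.5144) and Σ D·Y over m':
  (-0.0142+0.0259i)·(+0.0904+0.2761i)  (+0.1335+0.2258i)·(+0.2700+0.1957i)  (+0.9277+0.0000i)·(-0.0810+0.0000i)  (-0.1335+0.2258i)·(-0.2700+0.1957i)  (-0.0142-0.0259i)·(+0.0904-0.2761i)
Y_2^0(R⁻¹ n̂) = -0.108249-0.000000i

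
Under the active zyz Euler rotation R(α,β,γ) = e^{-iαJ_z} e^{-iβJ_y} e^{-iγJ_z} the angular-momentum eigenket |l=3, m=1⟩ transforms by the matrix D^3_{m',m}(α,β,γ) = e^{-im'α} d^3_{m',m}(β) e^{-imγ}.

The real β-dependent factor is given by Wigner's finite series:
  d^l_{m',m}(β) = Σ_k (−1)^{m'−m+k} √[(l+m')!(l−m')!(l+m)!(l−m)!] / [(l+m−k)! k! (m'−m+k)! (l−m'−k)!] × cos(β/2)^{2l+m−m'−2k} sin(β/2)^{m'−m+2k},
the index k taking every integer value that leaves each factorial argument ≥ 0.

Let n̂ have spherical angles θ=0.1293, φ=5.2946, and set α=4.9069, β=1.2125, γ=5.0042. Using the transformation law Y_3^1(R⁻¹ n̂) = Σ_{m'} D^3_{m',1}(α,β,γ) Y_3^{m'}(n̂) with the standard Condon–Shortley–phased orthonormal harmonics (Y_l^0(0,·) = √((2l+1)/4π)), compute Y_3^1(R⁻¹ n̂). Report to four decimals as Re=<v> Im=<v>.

Need the full column D^3_{m',1} for m'=−3..3 at α=4.9069, β=1.2125, γ=5.0042.
cos(β/2)=0.821791, sin(β/2)=0.569790
d^3_{-3,1}: single k=4 term ⇒ +0.275693;  D = -0.264045-0.079290i
d^3_{-2,1}: k∈[3..4] ⇒ +0.649318 -0.156075 = +0.493242;  D = +0.047873-0.490914i
d^3_{-1,1}: k∈[2..4] ⇒ +0.888434 -0.569470 +0.034221 = +0.353184;  D = +0.351514-0.034311i
d^3_{0,1}: k∈[1..3] ⇒ +0.739794 -1.066938 +0.170972 = -0.156172;  D = -0.044929-0.149570i
d^3_{1,1}: k∈[0..2] ⇒ +0.308011 -1.184578 +0.427102 = -0.449464;  D = +0.397353-0.210070i
d^3_{2,1}: k∈[0..1] ⇒ -0.675337 +0.649318 = -0.026019;  D = +0.016377+0.020218i
d^3_{3,1}: single k=0 term ⇒ +0.573481;  D = +0.367448-0.440298i
Y_3^{m'}(θ=0.1293,φ=5.2946) and Σ D·Y over m':
  (-0.2640-0.0793i)·(-0.0009+0.0002i)  (+0.0479-0.4909i)·(-0.0067+0.0155i)  (+0.3515-0.0343i)·(+0.0897+0.1363i)  (-0.0449-0.1496i)·(+0.7094+0.0000i)  (+0.3974-0.2101i)·(-0.0897+0.1363i)  (+0.0164+0.0202i)·(-0.0067-0.0155i)  (+0.3674-0.4403i)·(+0.0009+0.0002i)
Y_3^1(R⁻¹ n̂) = +0.005452+0.015088i

Re=0.0055 Im=0.0151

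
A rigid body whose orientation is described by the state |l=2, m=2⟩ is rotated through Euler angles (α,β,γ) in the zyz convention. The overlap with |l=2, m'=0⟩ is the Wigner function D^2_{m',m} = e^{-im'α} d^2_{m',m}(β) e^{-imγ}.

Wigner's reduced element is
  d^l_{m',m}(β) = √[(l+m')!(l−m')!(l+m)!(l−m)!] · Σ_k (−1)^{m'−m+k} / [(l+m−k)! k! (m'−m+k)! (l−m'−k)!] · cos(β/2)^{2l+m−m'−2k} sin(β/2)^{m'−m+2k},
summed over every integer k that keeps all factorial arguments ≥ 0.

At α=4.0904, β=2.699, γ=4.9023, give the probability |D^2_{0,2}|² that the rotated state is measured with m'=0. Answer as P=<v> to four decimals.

P=0.0126

Split into d^2_{0,2}(β=2.699) × two z-phases.
Half-angle: c=0.219495, s=0.975614. N=√(2·2·24·1)=9.797959
Admissible k: 2..2 (factorial args all ≥0)
  k=2: (−1)^0·9.7980/(4)·0.2195^2·0.9756^2 = +0.112326
d^2_{0,2}(2.699) = +0.112326
|D^2_{0,2}|² = |d^2_{0,2}(β)|² = (+0.112326)² = 0.012617 (the z-rotation phases have unit modulus)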